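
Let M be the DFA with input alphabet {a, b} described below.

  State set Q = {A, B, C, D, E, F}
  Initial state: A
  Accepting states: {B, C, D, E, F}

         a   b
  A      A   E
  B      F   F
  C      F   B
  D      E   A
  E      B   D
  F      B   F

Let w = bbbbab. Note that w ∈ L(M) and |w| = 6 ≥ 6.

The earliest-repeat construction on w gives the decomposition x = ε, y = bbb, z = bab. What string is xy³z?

bbbbbbbbbbab

xy^3z = ε·bbb·bbb·bbb·bab = bbbbbbbbbbab.
Reading y = bbb takes M from A back to A, so after x·y·y·y the machine is still in A, and z then leads to the accepting state F. Hence bbbbbbbbbbab ∈ L(M).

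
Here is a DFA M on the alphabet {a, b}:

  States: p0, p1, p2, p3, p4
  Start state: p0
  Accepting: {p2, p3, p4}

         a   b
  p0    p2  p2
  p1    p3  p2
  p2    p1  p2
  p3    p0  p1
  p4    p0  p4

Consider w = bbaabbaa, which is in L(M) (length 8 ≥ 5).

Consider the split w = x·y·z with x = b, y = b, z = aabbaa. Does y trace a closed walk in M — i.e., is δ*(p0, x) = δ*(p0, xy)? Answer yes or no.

yes

Run of M on the first 2 characters of w = b b:
  step 0: p0  (start)
  step 1: p2  (read b: p0→p2)
  step 2: p2  (read b: p2→p2)

After x (step 1): p2. After xy (step 2): p2.
They match, so y = b drives M around a cycle from p2 back to itself; pumping y any number of times keeps M in p2 before reading z, and xyⁱz ∈ L(M) for every i ≥ 0.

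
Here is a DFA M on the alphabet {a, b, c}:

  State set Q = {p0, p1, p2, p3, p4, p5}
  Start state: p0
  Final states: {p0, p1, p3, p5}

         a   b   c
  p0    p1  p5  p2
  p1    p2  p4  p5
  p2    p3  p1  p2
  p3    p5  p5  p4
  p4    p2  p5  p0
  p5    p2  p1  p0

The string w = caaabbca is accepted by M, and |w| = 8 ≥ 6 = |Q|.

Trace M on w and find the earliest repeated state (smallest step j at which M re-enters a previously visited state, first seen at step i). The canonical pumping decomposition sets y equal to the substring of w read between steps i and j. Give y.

State sequence: p0 -c-> p2 -a-> p3 -a-> p5 -a-> p2 -b-> p1 -b-> p4 -c-> p0 -a-> p1
First repeat at step 4: p2 was already visited.

So i = 1, j = 4, giving x = w[0:1] = c, y = w[1:4] = aaa, z = w[4:8] = bbca.
Check: |xy| = 4 ≤ 6 and |y| = 3 ≥ 1. Reading y takes M from p2 back to p2, so every xyⁱz is accepted.
The DFA has 6 states, so the proof of the pumping lemma guarantees a repeated state among the first 6+1 visited; the segment between the two visits is the pumpable y.

aaa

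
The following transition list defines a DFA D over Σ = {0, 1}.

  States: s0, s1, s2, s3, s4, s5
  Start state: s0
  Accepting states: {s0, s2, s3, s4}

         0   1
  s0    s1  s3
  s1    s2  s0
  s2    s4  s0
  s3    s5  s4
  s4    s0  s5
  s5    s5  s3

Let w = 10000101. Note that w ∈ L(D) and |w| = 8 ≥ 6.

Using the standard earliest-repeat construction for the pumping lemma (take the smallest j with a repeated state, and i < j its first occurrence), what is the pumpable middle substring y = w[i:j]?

0

Run of D on w = 1 0 0 0 0 1 0 1:
  step 0: s0  (start)
  step 1: s3  (read 1: s0→s3)
  step 2: s5  (read 0: s3→s5)
  step 3: s5  (read 0: s5→s5)   ← first repeat (s5 seen earlier)
  step 4: s5  (read 0: s5→s5)
  step 5: s5  (read 0: s5→s5)
  step 6: s3  (read 1: s5→s3)
  step 7: s5  (read 0: s3→s5)
  step 8: s3  (read 1: s5→s3)

So i = 2, j = 3, giving x = w[0:2] = 10, y = w[2:3] = 0, z = w[3:8] = 00101.
Check: |xy| = 3 ≤ 6 and |y| = 1 ≥ 1. Reading y takes D from s5 back to s5, so every xyⁱz is accepted.
The DFA has 6 states, so the proof of the pumping lemma guarantees a repeated state among the first 6+1 visited; the segment between the two visits is the pumpable y.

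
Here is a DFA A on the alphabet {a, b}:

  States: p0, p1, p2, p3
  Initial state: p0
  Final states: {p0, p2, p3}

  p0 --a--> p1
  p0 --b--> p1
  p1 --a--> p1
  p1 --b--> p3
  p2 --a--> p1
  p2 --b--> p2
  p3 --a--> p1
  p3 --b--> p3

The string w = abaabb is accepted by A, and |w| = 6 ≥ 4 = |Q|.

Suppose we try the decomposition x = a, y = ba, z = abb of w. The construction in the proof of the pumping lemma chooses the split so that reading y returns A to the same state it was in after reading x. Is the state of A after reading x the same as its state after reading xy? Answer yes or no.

yes

State sequence: p0 -a-> p1 -b-> p3 -a-> p1

After x (step 1): p1. After xy (step 3): p1.
They match, so y = ba drives A around a cycle from p1 back to itself; pumping y any number of times keeps A in p1 before reading z, and xyⁱz ∈ L(A) for every i ≥ 0.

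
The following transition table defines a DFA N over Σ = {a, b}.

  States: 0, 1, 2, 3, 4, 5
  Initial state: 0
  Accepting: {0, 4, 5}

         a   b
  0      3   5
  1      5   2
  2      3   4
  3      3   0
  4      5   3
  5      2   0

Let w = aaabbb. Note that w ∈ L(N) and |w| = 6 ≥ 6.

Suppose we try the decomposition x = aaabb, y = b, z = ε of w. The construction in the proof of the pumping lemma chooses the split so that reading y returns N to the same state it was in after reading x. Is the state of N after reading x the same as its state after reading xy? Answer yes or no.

Run of N on the first 6 characters of w = a a a b b b:
  step 0: 0  (start)
  step 1: 3  (read a: 0→3)
  step 2: 3  (read a: 3→3)
  step 3: 3  (read a: 3→3)
  step 4: 0  (read b: 3→0)
  step 5: 5  (read b: 0→5)
  step 6: 0  (read b: 5→0)

After x (step 5): 5. After xy (step 6): 0.
They differ (5 ≠ 0), so y is not a cycle from the state after x; this split is not the one the pumping-lemma construction produces, and pumping y need not keep the string in L(N).

no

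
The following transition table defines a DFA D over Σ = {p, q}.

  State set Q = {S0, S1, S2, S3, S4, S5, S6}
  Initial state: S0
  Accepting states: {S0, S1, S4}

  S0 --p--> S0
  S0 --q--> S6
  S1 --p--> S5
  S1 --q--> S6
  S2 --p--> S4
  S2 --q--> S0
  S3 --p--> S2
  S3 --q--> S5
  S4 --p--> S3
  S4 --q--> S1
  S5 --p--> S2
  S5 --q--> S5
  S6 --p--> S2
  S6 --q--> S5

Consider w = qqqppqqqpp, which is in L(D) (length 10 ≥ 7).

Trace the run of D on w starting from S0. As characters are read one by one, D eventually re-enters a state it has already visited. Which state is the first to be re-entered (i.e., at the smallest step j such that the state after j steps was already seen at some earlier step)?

State sequence: S0 -q-> S6 -q-> S5 -q-> S5 -p-> S2 -p-> S4 -q-> S1 -q-> S6 -q-> S5 -p-> S2 -p-> S4
First repeat at step 3: S5 was already visited.

The earliest repeat is at step j = 3: D is in S5, which it already visited at step i = 2.

S5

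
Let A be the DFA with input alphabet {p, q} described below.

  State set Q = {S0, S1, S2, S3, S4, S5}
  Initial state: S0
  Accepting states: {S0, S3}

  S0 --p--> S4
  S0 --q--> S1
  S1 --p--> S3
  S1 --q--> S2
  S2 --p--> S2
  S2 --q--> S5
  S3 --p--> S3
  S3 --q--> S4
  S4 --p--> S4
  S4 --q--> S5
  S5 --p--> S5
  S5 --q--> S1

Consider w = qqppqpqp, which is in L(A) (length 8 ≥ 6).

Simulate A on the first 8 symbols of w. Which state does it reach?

State sequence: S0 -q-> S1 -q-> S2 -p-> S2 -p-> S2 -q-> S5 -p-> S5 -q-> S1 -p-> S3

After reading 8 characters, A is in state S3.

S3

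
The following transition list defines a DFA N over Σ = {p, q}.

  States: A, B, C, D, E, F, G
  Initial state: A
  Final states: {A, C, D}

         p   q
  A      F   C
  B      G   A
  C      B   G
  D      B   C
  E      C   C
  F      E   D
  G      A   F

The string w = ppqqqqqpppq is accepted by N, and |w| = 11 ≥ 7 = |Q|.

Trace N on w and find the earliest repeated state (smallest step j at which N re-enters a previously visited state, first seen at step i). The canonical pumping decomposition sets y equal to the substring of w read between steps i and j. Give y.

pqqq

Run of N on w = p p q q q q q p p p q:
  step 0: A  (start)
  step 1: F  (read p: A→F)
  step 2: E  (read p: F→E)
  step 3: C  (read q: E→C)
  step 4: G  (read q: C→G)
  step 5: F  (read q: G→F)   ← first repeat (F seen earlier)
  step 6: D  (read q: F→D)
  step 7: C  (read q: D→C)
  step 8: B  (read p: C→B)
  step 9: G  (read p: B→G)
  step 10: A  (read p: G→A)
  step 11: C  (read q: A→C)

So i = 1, j = 5, giving x = w[0:1] = p, y = w[1:5] = pqqq, z = w[5:11] = qqpppq.
Check: |xy| = 5 ≤ 7 and |y| = 4 ≥ 1. Reading y takes N from F back to F, so every xyⁱz is accepted.
Since N has 7 states, any run of length ≥ 7 visits 7+1 states, so by pigeonhole some state repeats within the first 7 steps — that repeat gives the pumpable loop.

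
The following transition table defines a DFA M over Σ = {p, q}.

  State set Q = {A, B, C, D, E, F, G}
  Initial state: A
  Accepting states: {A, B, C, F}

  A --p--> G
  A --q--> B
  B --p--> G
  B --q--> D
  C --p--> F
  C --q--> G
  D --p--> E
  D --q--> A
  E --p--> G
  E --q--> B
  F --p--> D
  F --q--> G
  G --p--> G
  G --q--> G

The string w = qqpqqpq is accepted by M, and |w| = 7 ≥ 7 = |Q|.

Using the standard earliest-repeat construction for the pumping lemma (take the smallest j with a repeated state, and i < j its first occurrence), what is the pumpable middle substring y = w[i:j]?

qpq

Run of M on w = q q p q q p q:
  step 0: A  (start)
  step 1: B  (read q: A→B)
  step 2: D  (read q: B→D)
  step 3: E  (read p: D→E)
  step 4: B  (read q: E→B)   ← first repeat (B seen earlier)
  step 5: D  (read q: B→D)
  step 6: E  (read p: D→E)
  step 7: B  (read q: E→B)

So i = 1, j = 4, giving x = w[0:1] = q, y = w[1:4] = qpq, z = w[4:7] = qpq.
Check: |xy| = 4 ≤ 7 and |y| = 3 ≥ 1. Reading y takes M from B back to B, so every xyⁱz is accepted.
The DFA has 7 states, so the proof of the pumping lemma guarantees a repeated state among the first 7+1 visited; the segment between the two visits is the pumpable y.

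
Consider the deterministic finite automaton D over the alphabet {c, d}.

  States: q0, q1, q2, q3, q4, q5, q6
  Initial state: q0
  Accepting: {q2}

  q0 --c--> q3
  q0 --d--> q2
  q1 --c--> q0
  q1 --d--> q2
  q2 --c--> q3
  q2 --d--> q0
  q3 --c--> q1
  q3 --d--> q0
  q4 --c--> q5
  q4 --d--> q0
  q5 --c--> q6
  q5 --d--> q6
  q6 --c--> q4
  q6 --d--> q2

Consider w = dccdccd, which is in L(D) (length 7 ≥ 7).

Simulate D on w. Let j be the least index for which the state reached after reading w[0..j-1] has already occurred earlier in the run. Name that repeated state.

Run of D on w = d c c d c c d:
  step 0: q0  (start)
  step 1: q2  (read d: q0→q2)
  step 2: q3  (read c: q2→q3)
  step 3: q1  (read c: q3→q1)
  step 4: q2  (read d: q1→q2)   ← first repeat (q2 seen earlier)
  step 5: q3  (read c: q2→q3)
  step 6: q1  (read c: q3→q1)
  step 7: q2  (read d: q1→q2)

The earliest repeat is at step j = 4: D is in q2, which it already visited at step i = 1.
The DFA has 7 states, so the proof of the pumping lemma guarantees a repeated state among the first 7+1 visited; the segment between the two visits is the pumpable y.

q2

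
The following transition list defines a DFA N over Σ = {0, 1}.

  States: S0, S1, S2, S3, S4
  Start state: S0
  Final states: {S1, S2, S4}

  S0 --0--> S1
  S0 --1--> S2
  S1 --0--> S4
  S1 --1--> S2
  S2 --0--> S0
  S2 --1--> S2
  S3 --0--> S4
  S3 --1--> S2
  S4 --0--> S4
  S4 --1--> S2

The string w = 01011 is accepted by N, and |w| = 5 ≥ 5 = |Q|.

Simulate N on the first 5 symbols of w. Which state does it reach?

S2

Run of N on the first 5 characters of w = 0 1 0 1 1:
  step 0: S0  (start)
  step 1: S1  (read 0: S0→S1)
  step 2: S2  (read 1: S1→S2)
  step 3: S0  (read 0: S2→S0)
  step 4: S2  (read 1: S0→S2)
  step 5: S2  (read 1: S2→S2)

After reading 5 characters, N is in state S2.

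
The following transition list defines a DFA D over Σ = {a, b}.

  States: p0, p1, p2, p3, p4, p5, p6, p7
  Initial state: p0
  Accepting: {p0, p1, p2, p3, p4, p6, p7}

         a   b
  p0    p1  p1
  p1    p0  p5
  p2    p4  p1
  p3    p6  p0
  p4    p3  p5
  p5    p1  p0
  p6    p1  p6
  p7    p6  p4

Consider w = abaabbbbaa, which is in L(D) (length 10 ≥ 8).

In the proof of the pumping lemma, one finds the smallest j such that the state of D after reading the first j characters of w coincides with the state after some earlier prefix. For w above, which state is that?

p1

Run of D on w = a b a a b b b b a a:
  step 0: p0  (start)
  step 1: p1  (read a: p0→p1)
  step 2: p5  (read b: p1→p5)
  step 3: p1  (read a: p5→p1)   ← first repeat (p1 seen earlier)
  step 4: p0  (read a: p1→p0)
  step 5: p1  (read b: p0→p1)
  step 6: p5  (read b: p1→p5)
  step 7: p0  (read b: p5→p0)
  step 8: p1  (read b: p0→p1)
  step 9: p0  (read a: p1→p0)
  step 10: p1  (read a: p0→p1)

The earliest repeat is at step j = 3: D is in p1, which it already visited at step i = 1.
Since D has 8 states, any run of length ≥ 8 visits 8+1 states, so by pigeonhole some state repeats within the first 8 steps — that repeat gives the pumpable loop.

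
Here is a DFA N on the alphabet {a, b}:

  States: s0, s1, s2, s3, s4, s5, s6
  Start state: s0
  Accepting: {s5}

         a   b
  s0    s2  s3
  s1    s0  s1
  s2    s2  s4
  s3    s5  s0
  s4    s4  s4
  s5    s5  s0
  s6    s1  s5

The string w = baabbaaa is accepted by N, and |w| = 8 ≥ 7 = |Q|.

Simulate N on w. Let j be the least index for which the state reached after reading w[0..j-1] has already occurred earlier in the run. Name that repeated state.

s5

Run of N on w = b a a b b a a a:
  step 0: s0  (start)
  step 1: s3  (read b: s0→s3)
  step 2: s5  (read a: s3→s5)
  step 3: s5  (read a: s5→s5)   ← first repeat (s5 seen earlier)
  step 4: s0  (read b: s5→s0)
  step 5: s3  (read b: s0→s3)
  step 6: s5  (read a: s3→s5)
  step 7: s5  (read a: s5→s5)
  step 8: s5  (read a: s5→s5)

The earliest repeat is at step j = 3: N is in s5, which it already visited at step i = 2.
Since N has 7 states, any run of length ≥ 7 visits 7+1 states, so by pigeonhole some state repeats within the first 7 steps — that repeat gives the pumpable loop.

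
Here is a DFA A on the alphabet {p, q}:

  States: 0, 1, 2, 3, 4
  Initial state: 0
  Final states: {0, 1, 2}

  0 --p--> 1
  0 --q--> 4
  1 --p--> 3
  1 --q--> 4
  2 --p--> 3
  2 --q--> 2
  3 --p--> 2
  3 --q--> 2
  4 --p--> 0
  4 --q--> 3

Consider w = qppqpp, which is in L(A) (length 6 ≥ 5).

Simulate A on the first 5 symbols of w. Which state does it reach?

Run of A on the first 5 characters of w = q p p q p:
  step 0: 0  (start)
  step 1: 4  (read q: 0→4)
  step 2: 0  (read p: 4→0)
  step 3: 1  (read p: 0→1)
  step 4: 4  (read q: 1→4)
  step 5: 0  (read p: 4→0)

After reading 5 characters, A is in state 0.

0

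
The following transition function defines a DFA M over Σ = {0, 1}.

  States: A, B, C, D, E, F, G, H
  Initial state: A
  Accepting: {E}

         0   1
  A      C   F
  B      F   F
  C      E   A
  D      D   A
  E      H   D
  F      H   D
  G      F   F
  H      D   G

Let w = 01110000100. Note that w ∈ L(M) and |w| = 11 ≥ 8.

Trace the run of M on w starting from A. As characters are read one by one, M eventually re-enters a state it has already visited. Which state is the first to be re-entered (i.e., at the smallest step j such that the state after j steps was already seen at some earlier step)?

Run of M on w = 0 1 1 1 0 0 0 0 1 0 0:
  step 0: A  (start)
  step 1: C  (read 0: A→C)
  step 2: A  (read 1: C→A)   ← first repeat (A seen earlier)
  step 3: F  (read 1: A→F)
  step 4: D  (read 1: F→D)
  step 5: D  (read 0: D→D)
  step 6: D  (read 0: D→D)
  step 7: D  (read 0: D→D)
  step 8: D  (read 0: D→D)
  step 9: A  (read 1: D→A)
  step 10: C  (read 0: A→C)
  step 11: E  (read 0: C→E)

The earliest repeat is at step j = 2: M is in A, which it already visited at step i = 0.
Pumping length from the standard proof: p = 8 (the number of states). The repeated state found above gives |xy| = j ≤ 8 and |y| = j − i ≥ 1.

A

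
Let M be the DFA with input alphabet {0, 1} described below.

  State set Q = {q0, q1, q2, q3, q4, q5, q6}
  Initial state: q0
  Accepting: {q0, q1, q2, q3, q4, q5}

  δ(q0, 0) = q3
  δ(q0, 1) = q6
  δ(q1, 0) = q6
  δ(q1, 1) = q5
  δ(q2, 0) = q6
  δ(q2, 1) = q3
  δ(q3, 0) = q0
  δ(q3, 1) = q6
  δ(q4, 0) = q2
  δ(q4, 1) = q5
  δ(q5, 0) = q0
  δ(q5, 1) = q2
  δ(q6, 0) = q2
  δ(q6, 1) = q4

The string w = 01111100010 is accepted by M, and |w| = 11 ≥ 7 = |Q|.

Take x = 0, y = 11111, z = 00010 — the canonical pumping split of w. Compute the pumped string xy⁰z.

000010

xy⁰z = xz = 0·00010 = 000010.
Reading y = 11111 takes M from q3 back to q3, so after x the machine is still in q3, and z then leads to the accepting state q2. Hence 000010 ∈ L(M).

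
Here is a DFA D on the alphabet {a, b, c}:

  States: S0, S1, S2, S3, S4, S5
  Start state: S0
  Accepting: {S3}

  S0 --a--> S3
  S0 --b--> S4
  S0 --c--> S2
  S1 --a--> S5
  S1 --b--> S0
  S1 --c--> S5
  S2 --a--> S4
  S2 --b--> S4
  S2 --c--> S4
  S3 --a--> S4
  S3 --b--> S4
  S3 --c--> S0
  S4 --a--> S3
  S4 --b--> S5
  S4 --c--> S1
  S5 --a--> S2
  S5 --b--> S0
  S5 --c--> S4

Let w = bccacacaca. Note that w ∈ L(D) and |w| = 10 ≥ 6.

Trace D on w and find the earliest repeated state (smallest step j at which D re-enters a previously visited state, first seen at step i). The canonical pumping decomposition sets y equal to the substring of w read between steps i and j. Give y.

ccac

State sequence: S0 -b-> S4 -c-> S1 -c-> S5 -a-> S2 -c-> S4 -a-> S3 -c-> S0 -a-> S3 -c-> S0 -a-> S3
First repeat at step 5: S4 was already visited.

So i = 1, j = 5, giving x = w[0:1] = b, y = w[1:5] = ccac, z = w[5:10] = acaca.
Check: |xy| = 5 ≤ 6 and |y| = 4 ≥ 1. Reading y takes D from S4 back to S4, so every xyⁱz is accepted.
With |Q| = 6, pigeonhole forces a state repeat no later than step 6; the substring read between the first and second visits to that state can be pumped.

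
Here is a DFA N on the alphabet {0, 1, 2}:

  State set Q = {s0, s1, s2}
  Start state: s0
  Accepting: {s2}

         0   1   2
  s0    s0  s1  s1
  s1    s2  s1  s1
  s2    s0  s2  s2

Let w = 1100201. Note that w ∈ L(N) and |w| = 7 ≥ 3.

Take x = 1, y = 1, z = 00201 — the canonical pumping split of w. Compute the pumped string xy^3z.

xy^3z = 1·1·1·1·00201 = 111100201.
Reading y = 1 takes N from s1 back to s1, so after x·y·y·y the machine is still in s1, and z then leads to the accepting state s2. Hence 111100201 ∈ L(N).

111100201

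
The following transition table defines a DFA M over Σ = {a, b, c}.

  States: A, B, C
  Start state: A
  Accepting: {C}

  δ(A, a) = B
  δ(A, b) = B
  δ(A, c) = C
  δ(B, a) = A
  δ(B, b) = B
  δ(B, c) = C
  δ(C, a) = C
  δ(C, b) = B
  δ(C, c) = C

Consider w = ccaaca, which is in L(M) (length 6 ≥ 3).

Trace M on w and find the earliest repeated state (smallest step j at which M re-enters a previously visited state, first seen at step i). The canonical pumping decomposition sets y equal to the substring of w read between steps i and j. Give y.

Run of M on w = c c a a c a:
  step 0: A  (start)
  step 1: C  (read c: A→C)
  step 2: C  (read c: C→C)   ← first repeat (C seen earlier)
  step 3: C  (read a: C→C)
  step 4: C  (read a: C→C)
  step 5: C  (read c: C→C)
  step 6: C  (read a: C→C)

So i = 1, j = 2, giving x = w[0:1] = c, y = w[1:2] = c, z = w[2:6] = aaca.
Check: |xy| = 2 ≤ 3 and |y| = 1 ≥ 1. Reading y takes M from C back to C, so every xyⁱz is accepted.
Pumping length from the standard proof: p = 3 (the number of states). The repeated state found above gives |xy| = j ≤ 3 and |y| = j − i ≥ 1.

c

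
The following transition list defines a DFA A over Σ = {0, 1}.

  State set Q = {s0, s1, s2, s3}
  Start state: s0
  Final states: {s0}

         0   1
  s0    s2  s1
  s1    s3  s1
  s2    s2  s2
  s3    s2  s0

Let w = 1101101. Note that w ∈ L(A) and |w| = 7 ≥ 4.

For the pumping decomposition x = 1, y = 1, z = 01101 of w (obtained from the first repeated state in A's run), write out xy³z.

xy^3z = 1·1·1·1·01101 = 111101101.
Reading y = 1 takes A from s1 back to s1, so after x·y·y·y the machine is still in s1, and z then leads to the accepting state s0. Hence 111101101 ∈ L(A).

111101101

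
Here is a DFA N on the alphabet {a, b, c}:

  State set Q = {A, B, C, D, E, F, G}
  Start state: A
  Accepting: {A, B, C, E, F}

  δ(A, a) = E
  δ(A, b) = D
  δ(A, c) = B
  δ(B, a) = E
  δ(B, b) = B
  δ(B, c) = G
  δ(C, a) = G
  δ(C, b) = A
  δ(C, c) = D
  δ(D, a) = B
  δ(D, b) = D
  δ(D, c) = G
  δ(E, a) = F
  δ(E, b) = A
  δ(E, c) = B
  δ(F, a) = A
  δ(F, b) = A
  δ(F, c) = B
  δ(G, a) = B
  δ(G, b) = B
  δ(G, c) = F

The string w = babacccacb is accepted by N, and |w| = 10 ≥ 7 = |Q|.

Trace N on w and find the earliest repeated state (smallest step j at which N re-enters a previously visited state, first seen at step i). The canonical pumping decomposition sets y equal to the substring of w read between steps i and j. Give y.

b

State sequence: A -b-> D -a-> B -b-> B -a-> E -c-> B -c-> G -c-> F -a-> A -c-> B -b-> B
First repeat at step 3: B was already visited.

So i = 2, j = 3, giving x = w[0:2] = ba, y = w[2:3] = b, z = w[3:10] = acccacb.
Check: |xy| = 3 ≤ 7 and |y| = 1 ≥ 1. Reading y takes N from B back to B, so every xyⁱz is accepted.
With |Q| = 7, pigeonhole forces a state repeat no later than step 7; the substring read between the first and second visits to that state can be pumped.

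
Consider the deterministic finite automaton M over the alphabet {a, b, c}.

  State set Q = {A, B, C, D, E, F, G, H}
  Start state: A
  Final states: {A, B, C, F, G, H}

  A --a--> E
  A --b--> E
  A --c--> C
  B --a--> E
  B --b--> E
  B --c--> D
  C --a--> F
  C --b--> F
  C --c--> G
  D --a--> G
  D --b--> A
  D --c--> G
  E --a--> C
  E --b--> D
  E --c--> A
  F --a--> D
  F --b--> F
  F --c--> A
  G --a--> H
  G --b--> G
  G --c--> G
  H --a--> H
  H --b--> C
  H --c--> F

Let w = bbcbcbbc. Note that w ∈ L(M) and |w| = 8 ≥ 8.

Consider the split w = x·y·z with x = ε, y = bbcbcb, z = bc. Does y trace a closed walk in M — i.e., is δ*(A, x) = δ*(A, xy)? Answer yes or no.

Run of M on the first 6 characters of w = b b c b c b:
  step 0: A  (start)
  step 1: E  (read b: A→E)
  step 2: D  (read b: E→D)
  step 3: G  (read c: D→G)
  step 4: G  (read b: G→G)
  step 5: G  (read c: G→G)
  step 6: G  (read b: G→G)

After x (step 0): A. After xy (step 6): G.
They differ (A ≠ G), so y is not a cycle from the state after x; this split is not the one the pumping-lemma construction produces, and pumping y need not keep the string in L(M).

no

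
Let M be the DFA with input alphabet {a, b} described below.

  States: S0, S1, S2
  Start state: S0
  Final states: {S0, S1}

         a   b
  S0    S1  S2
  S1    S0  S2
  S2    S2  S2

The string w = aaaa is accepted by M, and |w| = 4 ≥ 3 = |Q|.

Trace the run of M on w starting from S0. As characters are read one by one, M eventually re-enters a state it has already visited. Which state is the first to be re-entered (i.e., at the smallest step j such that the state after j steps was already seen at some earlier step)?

S0

State sequence: S0 -a-> S1 -a-> S0 -a-> S1 -a-> S0
First repeat at step 2: S0 was already visited.

The earliest repeat is at step j = 2: M is in S0, which it already visited at step i = 0.
Since M has 3 states, any run of length ≥ 3 visits 3+1 states, so by pigeonhole some state repeats within the first 3 steps — that repeat gives the pumpable loop.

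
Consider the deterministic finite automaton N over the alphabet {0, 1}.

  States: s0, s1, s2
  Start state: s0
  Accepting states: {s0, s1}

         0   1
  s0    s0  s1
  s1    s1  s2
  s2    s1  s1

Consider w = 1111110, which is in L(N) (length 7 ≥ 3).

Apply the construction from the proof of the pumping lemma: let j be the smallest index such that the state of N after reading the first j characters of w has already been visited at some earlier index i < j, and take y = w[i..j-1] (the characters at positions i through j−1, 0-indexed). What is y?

11

State sequence: s0 -1-> s1 -1-> s2 -1-> s1 -1-> s2 -1-> s1 -1-> s2 -0-> s1
First repeat at step 3: s1 was already visited.

So i = 1, j = 3, giving x = w[0:1] = 1, y = w[1:3] = 11, z = w[3:7] = 1110.
Check: |xy| = 3 ≤ 3 and |y| = 2 ≥ 1. Reading y takes N from s1 back to s1, so every xyⁱz is accepted.
Since N has 3 states, any run of length ≥ 3 visits 3+1 states, so by pigeonhole some state repeats within the first 3 steps — that repeat gives the pumpable loop.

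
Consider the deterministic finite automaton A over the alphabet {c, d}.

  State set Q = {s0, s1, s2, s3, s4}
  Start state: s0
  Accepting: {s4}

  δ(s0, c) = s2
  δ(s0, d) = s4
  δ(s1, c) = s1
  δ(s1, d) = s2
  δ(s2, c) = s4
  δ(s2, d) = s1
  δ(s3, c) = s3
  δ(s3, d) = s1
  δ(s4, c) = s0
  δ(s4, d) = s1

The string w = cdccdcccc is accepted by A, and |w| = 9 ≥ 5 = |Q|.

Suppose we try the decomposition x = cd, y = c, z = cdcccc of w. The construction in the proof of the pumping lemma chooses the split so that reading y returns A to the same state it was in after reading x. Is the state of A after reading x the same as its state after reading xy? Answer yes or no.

yes

Run of A on the first 3 characters of w = c d c:
  step 0: s0  (start)
  step 1: s2  (read c: s0→s2)
  step 2: s1  (read d: s2→s1)
  step 3: s1  (read c: s1→s1)

After x (step 2): s1. After xy (step 3): s1.
They match, so y = c drives A around a cycle from s1 back to itself; pumping y any number of times keeps A in s1 before reading z, and xyⁱz ∈ L(A) for every i ≥ 0.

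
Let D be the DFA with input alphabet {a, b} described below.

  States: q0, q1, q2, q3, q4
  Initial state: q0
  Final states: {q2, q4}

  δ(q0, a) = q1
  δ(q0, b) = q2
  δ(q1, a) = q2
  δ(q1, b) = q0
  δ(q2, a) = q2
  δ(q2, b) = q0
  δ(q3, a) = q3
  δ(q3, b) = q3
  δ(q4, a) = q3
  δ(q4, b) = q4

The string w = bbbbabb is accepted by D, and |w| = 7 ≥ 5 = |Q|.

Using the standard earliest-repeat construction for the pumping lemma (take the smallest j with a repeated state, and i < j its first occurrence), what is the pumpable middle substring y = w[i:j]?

bb

State sequence: q0 -b-> q2 -b-> q0 -b-> q2 -b-> q0 -a-> q1 -b-> q0 -b-> q2
First repeat at step 2: q0 was already visited.

So i = 0, j = 2, giving x = w[0:0] = ε, y = w[0:2] = bb, z = w[2:7] = bbabb.
Check: |xy| = 2 ≤ 5 and |y| = 2 ≥ 1. Reading y takes D from q0 back to q0, so every xyⁱz is accepted.
Pumping length from the standard proof: p = 5 (the number of states). The repeated state found above gives |xy| = j ≤ 5 and |y| = j − i ≥ 1.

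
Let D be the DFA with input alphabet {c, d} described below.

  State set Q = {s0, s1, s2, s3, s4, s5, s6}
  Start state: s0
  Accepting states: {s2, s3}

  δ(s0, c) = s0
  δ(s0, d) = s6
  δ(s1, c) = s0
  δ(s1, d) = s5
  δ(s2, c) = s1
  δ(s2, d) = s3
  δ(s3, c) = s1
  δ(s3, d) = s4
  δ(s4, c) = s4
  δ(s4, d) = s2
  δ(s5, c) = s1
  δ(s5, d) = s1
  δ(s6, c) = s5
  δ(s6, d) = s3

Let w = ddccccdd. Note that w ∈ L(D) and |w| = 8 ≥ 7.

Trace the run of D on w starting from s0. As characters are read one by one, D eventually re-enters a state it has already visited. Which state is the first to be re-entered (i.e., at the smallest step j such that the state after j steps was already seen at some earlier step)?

State sequence: s0 -d-> s6 -d-> s3 -c-> s1 -c-> s0 -c-> s0 -c-> s0 -d-> s6 -d-> s3
First repeat at step 4: s0 was already visited.

The earliest repeat is at step j = 4: D is in s0, which it already visited at step i = 0.

s0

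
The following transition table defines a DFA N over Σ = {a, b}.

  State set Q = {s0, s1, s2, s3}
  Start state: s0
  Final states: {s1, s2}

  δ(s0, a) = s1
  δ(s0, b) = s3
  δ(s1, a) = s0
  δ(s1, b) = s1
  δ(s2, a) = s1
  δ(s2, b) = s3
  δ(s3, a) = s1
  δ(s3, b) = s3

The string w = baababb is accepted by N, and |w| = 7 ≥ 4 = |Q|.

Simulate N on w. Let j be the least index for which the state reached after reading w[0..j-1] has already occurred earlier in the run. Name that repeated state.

State sequence: s0 -b-> s3 -a-> s1 -a-> s0 -b-> s3 -a-> s1 -b-> s1 -b-> s1
First repeat at step 3: s0 was already visited.

The earliest repeat is at step j = 3: N is in s0, which it already visited at step i = 0.
Since N has 4 states, any run of length ≥ 4 visits 4+1 states, so by pigeonhole some state repeats within the first 4 steps — that repeat gives the pumpable loop.

s0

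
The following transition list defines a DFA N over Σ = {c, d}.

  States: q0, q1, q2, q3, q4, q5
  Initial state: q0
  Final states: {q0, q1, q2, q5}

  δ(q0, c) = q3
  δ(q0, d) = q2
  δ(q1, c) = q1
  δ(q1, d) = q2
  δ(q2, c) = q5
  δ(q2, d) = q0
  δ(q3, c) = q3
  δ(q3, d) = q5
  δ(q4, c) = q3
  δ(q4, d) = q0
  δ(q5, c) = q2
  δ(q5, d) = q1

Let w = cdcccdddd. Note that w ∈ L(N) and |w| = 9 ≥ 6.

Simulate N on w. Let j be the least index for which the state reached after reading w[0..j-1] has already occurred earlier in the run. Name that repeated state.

q5

Run of N on w = c d c c c d d d d:
  step 0: q0  (start)
  step 1: q3  (read c: q0→q3)
  step 2: q5  (read d: q3→q5)
  step 3: q2  (read c: q5→q2)
  step 4: q5  (read c: q2→q5)   ← first repeat (q5 seen earlier)
  step 5: q2  (read c: q5→q2)
  step 6: q0  (read d: q2→q0)
  step 7: q2  (read d: q0→q2)
  step 8: q0  (read d: q2→q0)
  step 9: q2  (read d: q0→q2)

The earliest repeat is at step j = 4: N is in q5, which it already visited at step i = 2.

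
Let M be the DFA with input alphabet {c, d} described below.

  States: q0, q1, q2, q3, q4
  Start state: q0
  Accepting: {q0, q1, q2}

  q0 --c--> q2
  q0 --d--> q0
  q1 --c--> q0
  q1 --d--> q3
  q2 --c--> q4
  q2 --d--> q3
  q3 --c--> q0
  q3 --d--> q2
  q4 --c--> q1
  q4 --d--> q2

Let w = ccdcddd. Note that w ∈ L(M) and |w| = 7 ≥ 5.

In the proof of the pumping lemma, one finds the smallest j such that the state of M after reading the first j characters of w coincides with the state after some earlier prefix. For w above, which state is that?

q2

Run of M on w = c c d c d d d:
  step 0: q0  (start)
  step 1: q2  (read c: q0→q2)
  step 2: q4  (read c: q2→q4)
  step 3: q2  (read d: q4→q2)   ← first repeat (q2 seen earlier)
  step 4: q4  (read c: q2→q4)
  step 5: q2  (read d: q4→q2)
  step 6: q3  (read d: q2→q3)
  step 7: q2  (read d: q3→q2)

The earliest repeat is at step j = 3: M is in q2, which it already visited at step i = 1.
Since M has 5 states, any run of length ≥ 5 visits 5+1 states, so by pigeonhole some state repeats within the first 5 steps — that repeat gives the pumpable loop.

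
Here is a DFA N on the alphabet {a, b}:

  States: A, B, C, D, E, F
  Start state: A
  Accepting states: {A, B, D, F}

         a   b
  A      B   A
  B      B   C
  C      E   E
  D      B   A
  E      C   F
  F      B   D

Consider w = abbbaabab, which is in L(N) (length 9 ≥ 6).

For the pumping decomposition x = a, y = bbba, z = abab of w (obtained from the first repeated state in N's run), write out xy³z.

abbbabbbabbbaabab

xy^3z = a·bbba·bbba·bbba·abab = abbbabbbabbbaabab.
Reading y = bbba takes N from B back to B, so after x·y·y·y the machine is still in B, and z then leads to the accepting state F. Hence abbbabbbabbbaabab ∈ L(N).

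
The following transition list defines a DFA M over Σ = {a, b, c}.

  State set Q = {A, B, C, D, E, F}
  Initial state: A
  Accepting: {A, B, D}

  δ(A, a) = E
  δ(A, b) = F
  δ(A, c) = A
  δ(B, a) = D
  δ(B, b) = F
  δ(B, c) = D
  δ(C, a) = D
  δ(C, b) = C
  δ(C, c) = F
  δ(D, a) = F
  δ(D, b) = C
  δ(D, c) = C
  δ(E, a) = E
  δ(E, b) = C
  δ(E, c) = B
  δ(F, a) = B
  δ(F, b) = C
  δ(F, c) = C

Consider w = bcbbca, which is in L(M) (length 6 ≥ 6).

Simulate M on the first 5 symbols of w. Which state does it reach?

F

Run of M on the first 5 characters of w = b c b b c:
  step 0: A  (start)
  step 1: F  (read b: A→F)
  step 2: C  (read c: F→C)
  step 3: C  (read b: C→C)
  step 4: C  (read b: C→C)
  step 5: F  (read c: C→F)

After reading 5 characters, M is in state F.
(This kind of state-tracing is the core of the pumping-lemma construction: with 6 states, pigeonhole forces a repeat within the first 6 steps.)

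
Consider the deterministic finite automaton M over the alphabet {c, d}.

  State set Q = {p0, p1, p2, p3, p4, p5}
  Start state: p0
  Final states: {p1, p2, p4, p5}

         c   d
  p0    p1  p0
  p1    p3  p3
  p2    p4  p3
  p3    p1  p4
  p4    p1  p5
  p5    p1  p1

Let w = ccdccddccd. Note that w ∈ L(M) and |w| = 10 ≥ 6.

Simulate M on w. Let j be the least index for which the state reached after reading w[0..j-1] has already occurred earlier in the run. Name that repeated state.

p1

State sequence: p0 -c-> p1 -c-> p3 -d-> p4 -c-> p1 -c-> p3 -d-> p4 -d-> p5 -c-> p1 -c-> p3 -d-> p4
First repeat at step 4: p1 was already visited.

The earliest repeat is at step j = 4: M is in p1, which it already visited at step i = 1.
With |Q| = 6, pigeonhole forces a state repeat no later than step 6; the substring read between the first and second visits to that state can be pumped.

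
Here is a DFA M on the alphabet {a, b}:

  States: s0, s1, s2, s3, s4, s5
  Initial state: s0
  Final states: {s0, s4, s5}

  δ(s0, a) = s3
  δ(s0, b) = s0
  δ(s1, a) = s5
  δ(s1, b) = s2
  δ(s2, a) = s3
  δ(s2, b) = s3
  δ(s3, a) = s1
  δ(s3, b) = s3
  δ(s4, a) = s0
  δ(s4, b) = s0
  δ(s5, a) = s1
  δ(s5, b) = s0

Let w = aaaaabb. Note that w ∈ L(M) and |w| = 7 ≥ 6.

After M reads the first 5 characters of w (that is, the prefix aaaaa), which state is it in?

s5

State sequence: s0 -a-> s3 -a-> s1 -a-> s5 -a-> s1 -a-> s5

After reading 5 characters, M is in state s5.
(This kind of state-tracing is the core of the pumping-lemma construction: with 6 states, pigeonhole forces a repeat within the first 6 steps.)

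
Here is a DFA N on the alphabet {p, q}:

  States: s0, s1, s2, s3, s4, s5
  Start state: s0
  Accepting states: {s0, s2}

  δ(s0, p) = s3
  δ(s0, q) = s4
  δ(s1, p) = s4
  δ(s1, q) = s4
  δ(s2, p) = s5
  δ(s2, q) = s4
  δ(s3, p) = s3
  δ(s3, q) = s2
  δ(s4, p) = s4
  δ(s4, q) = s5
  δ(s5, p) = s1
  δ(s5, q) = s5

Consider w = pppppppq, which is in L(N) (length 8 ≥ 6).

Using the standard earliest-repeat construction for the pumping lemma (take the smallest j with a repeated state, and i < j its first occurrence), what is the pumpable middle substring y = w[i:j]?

Run of N on w = p p p p p p p q:
  step 0: s0  (start)
  step 1: s3  (read p: s0→s3)
  step 2: s3  (read p: s3→s3)   ← first repeat (s3 seen earlier)
  step 3: s3  (read p: s3→s3)
  step 4: s3  (read p: s3→s3)
  step 5: s3  (read p: s3→s3)
  step 6: s3  (read p: s3→s3)
  step 7: s3  (read p: s3→s3)
  step 8: s2  (read q: s3→s2)

So i = 1, j = 2, giving x = w[0:1] = p, y = w[1:2] = p, z = w[2:8] = pppppq.
Check: |xy| = 2 ≤ 6 and |y| = 1 ≥ 1. Reading y takes N from s3 back to s3, so every xyⁱz is accepted.
Since N has 6 states, any run of length ≥ 6 visits 6+1 states, so by pigeonhole some state repeats within the first 6 steps — that repeat gives the pumpable loop.

p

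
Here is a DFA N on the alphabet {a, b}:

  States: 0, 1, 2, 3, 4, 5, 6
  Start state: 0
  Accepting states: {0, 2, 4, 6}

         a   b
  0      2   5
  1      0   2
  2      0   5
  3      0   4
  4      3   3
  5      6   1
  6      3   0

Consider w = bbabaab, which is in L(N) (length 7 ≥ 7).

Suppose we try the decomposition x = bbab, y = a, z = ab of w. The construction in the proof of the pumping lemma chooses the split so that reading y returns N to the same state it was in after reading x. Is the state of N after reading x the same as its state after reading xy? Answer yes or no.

State sequence: 0 -b-> 5 -b-> 1 -a-> 0 -b-> 5 -a-> 6

After x (step 4): 5. After xy (step 5): 6.
They differ (5 ≠ 6), so y is not a cycle from the state after x; this split is not the one the pumping-lemma construction produces, and pumping y need not keep the string in L(N).

no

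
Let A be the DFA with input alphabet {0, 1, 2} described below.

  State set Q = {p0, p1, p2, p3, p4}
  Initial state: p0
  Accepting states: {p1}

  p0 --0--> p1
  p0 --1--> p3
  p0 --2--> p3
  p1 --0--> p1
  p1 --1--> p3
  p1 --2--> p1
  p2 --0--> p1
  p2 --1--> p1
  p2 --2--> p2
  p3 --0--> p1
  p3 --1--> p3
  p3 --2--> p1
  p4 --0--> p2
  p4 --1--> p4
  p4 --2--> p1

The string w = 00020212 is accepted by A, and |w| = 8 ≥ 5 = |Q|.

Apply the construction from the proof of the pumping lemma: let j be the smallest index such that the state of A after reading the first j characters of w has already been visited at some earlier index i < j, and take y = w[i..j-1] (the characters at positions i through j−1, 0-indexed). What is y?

State sequence: p0 -0-> p1 -0-> p1 -0-> p1 -2-> p1 -0-> p1 -2-> p1 -1-> p3 -2-> p1
First repeat at step 2: p1 was already visited.

So i = 1, j = 2, giving x = w[0:1] = 0, y = w[1:2] = 0, z = w[2:8] = 020212.
Check: |xy| = 2 ≤ 5 and |y| = 1 ≥ 1. Reading y takes A from p1 back to p1, so every xyⁱz is accepted.

0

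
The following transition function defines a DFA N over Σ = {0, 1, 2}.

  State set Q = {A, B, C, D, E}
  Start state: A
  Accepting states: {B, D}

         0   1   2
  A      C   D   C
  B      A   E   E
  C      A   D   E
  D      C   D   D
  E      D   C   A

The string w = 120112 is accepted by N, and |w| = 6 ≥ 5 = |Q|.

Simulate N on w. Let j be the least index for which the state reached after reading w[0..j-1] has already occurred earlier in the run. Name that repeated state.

D

State sequence: A -1-> D -2-> D -0-> C -1-> D -1-> D -2-> D
First repeat at step 2: D was already visited.

The earliest repeat is at step j = 2: N is in D, which it already visited at step i = 1.
Since N has 5 states, any run of length ≥ 5 visits 5+1 states, so by pigeonhole some state repeats within the first 5 steps — that repeat gives the pumpable loop.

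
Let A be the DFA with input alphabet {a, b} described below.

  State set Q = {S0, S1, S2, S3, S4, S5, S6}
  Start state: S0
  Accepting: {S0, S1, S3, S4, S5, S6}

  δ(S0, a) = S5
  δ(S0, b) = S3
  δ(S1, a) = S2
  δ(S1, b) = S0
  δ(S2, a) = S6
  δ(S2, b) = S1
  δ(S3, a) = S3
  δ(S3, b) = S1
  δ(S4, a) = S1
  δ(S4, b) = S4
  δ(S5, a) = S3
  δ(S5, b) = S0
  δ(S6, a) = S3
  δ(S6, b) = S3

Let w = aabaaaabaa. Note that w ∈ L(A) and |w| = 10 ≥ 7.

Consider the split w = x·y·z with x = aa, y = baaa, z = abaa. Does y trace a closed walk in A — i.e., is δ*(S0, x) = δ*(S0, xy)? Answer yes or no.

State sequence: S0 -a-> S5 -a-> S3 -b-> S1 -a-> S2 -a-> S6 -a-> S3

After x (step 2): S3. After xy (step 6): S3.
They match, so y = baaa drives A around a cycle from S3 back to itself; pumping y any number of times keeps A in S3 before reading z, and xyⁱz ∈ L(A) for every i ≥ 0.

yes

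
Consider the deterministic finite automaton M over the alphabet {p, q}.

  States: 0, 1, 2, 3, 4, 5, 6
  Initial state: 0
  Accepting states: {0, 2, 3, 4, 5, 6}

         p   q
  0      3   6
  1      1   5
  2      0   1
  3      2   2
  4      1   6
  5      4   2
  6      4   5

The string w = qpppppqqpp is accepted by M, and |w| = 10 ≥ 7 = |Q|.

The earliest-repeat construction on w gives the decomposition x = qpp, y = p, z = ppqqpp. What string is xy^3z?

xy^3z = qpp·p·p·p·ppqqpp = qpppppppqqpp.
Reading y = p takes M from 1 back to 1, so after x·y·y·y the machine is still in 1, and z then leads to the accepting state 3. Hence qpppppppqqpp ∈ L(M).

qpppppppqqpp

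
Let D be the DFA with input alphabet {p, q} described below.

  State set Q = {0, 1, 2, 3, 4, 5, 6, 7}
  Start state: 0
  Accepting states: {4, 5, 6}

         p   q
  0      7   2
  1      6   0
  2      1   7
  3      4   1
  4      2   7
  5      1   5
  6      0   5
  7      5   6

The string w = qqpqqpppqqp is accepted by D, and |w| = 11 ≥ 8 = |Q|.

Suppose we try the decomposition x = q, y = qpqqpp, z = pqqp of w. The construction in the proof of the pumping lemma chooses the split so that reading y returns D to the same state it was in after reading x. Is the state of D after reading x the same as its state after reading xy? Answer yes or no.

no

State sequence: 0 -q-> 2 -q-> 7 -p-> 5 -q-> 5 -q-> 5 -p-> 1 -p-> 6

After x (step 1): 2. After xy (step 7): 6.
They differ (2 ≠ 6), so y is not a cycle from the state after x; this split is not the one the pumping-lemma construction produces, and pumping y need not keep the string in L(D).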